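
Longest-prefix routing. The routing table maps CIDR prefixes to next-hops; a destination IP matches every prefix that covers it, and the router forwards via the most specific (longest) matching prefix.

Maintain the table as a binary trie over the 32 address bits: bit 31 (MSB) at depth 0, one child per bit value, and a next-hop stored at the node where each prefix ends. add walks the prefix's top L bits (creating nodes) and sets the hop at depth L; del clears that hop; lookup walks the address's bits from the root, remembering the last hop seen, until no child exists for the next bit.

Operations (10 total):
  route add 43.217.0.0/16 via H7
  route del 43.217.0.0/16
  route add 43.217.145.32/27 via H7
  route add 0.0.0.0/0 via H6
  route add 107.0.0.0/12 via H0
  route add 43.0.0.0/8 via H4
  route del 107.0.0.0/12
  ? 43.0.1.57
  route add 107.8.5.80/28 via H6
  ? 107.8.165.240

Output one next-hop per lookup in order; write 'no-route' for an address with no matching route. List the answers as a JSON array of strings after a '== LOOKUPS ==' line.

Apply in order:
  + 43.217.0.0/16 (H7) depth=16
  - 43.217.0.0/16 clear@16
  + 43.217.145.32/27 (H7) depth=27
  + 0.0.0.0/0 (H6) depth=0
  + 107.0.0.0/12 (H0) depth=12
  + 43.0.0.0/8 (H4) depth=8
  - 107.0.0.0/12 clear@12
  Q 43.0.1.57: descend 00101011 ; hops seen [H6,H4] ; pick H4
  + 107.8.5.80/28 (H6) depth=28
  Q 107.8.165.240: descend 0110101100001000 ; hops seen [H6] ; pick H6

== LOOKUPS ==
["H4","H6"]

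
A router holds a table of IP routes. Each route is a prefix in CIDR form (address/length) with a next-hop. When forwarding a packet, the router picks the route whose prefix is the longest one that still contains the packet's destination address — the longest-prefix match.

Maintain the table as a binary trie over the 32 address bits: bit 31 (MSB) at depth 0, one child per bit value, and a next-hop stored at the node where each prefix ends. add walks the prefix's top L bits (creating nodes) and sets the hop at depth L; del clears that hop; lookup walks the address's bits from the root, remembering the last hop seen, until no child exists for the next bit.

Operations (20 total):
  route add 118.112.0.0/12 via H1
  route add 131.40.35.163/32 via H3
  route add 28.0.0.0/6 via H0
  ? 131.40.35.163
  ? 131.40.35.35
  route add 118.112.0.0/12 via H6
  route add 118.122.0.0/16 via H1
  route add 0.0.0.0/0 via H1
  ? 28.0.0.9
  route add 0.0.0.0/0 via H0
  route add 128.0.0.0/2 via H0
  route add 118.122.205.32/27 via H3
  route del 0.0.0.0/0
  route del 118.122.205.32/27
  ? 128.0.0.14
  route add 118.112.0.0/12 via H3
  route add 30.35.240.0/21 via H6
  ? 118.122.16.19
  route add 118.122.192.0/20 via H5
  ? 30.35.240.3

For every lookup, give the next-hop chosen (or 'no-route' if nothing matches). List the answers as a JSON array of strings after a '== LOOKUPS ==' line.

Apply in order:
  add 118.112.0.0/12 -> H1 at depth 12
  add 131.40.35.163/32 -> H3 at depth 32
  add 28.0.0.0/6 -> H0 at depth 6
  Q 131.40.35.163: descend 10000011001010000010001110100011 ; hops seen [H3] ; pick H3
  Q 131.40.35.35: descend 100000110010100000100011 ; hops seen [∅] ; pick no-route
  add 118.112.0.0/12 -> H6 at depth 12
  add 118.122.0.0/16 -> H1 at depth 16
  add 0.0.0.0/0 -> H1 at depth 0
  Q 28.0.0.9: descend 000111 ; hops seen [H1,H0] ; pick H0
  add 0.0.0.0/0 -> H0 at depth 0
  add 128.0.0.0/2 -> H0 at depth 2
  add 118.122.205.32/27 -> H3 at depth 27
  - 0.0.0.0/0 clear@0
  - 118.122.205.32/27 clear@27
  Q 128.0.0.14: descend 100000 ; hops seen [H0] ; pick H0
  add 118.112.0.0/12 -> H3 at depth 12
  add 30.35.240.0/21 -> H6 at depth 21
  Q 118.122.16.19: descend 0111011001111010 ; hops seen [H3,H1] ; pick H1
  add 118.122.192.0/20 -> H5 at depth 20
  Q 30.35.240.3: descend 000111100010001111110 ; hops seen [H0,H6] ; pick H6

== LOOKUPS ==
["H3","no-route","H0","H0","H1","H6"]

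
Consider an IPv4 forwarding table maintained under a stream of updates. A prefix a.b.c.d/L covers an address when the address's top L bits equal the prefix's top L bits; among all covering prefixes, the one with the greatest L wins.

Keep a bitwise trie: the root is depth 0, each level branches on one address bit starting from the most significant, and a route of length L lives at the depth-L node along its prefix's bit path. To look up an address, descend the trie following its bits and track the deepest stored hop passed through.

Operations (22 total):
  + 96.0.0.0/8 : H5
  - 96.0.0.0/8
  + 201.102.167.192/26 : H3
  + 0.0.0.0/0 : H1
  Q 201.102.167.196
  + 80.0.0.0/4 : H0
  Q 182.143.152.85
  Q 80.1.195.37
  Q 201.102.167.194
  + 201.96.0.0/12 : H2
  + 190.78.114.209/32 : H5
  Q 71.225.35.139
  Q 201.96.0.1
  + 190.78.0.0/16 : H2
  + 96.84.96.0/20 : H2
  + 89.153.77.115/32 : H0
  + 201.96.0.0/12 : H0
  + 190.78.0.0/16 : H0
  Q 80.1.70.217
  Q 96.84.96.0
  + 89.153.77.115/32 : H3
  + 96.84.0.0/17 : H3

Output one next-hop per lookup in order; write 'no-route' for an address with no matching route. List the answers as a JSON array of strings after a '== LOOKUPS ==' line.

Process each operation:
  + 96.0.0.0/8 (H5) depth=8
  del 96.0.0.0/8 (clear depth 8)
  + 201.102.167.192/26 (H3) depth=26
  + 0.0.0.0/0 (H1) depth=0
  Q 201.102.167.196: descend 11001001011001101010011111 ; hops seen [H1,H3] ; pick H3
  + 80.0.0.0/4 (H0) depth=4
  Q 182.143.152.85: descend 1 ; hops seen [H1] ; pick H1
  Q 80.1.195.37: descend 0101 ; hops seen [H1,H0] ; pick H0
  Q 201.102.167.194: descend 11001001011001101010011111 ; hops seen [H1,H3] ; pick H3
  + 201.96.0.0/12 (H2) depth=12
  + 190.78.114.209/32 (H5) depth=32
  Q 71.225.35.139: descend 010 ; hops seen [H1] ; pick H1
  Q 201.96.0.1: descend 1100100101100 ; hops seen [H1,H2] ; pick H2
  + 190.78.0.0/16 (H2) depth=16
  + 96.84.96.0/20 (H2) depth=20
  + 89.153.77.115/32 (H0) depth=32
  + 201.96.0.0/12 (H0) depth=12
  + 190.78.0.0/16 (H0) depth=16
  Q 80.1.70.217: descend 0101 ; hops seen [H1,H0] ; pick H0
  Q 96.84.96.0: descend 01100000010101000110 ; hops seen [H1,H2] ; pick H2
  + 89.153.77.115/32 (H3) depth=32
  + 96.84.0.0/17 (H3) depth=17

== LOOKUPS ==
["H3","H1","H0","H3","H1","H2","H0","H2"]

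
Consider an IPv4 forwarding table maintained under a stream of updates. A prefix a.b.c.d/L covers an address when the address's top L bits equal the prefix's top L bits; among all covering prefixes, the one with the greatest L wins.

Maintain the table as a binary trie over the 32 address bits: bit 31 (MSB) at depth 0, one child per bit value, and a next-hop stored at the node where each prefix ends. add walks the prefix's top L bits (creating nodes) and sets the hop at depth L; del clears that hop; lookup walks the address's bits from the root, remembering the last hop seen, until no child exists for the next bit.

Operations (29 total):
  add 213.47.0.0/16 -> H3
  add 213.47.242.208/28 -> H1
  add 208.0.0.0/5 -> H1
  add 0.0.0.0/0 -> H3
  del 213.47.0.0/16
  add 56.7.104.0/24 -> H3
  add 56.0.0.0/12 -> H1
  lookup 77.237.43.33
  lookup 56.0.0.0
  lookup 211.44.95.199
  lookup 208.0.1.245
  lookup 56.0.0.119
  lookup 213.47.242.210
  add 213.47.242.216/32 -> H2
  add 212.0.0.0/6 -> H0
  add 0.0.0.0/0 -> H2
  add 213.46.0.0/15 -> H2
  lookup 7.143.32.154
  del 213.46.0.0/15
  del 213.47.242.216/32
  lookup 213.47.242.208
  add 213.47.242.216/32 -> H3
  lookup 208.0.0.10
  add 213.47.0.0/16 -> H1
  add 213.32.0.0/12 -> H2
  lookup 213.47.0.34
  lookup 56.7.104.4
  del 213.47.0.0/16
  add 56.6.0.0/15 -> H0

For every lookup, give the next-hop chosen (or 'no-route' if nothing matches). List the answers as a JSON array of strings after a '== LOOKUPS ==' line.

Trace:
  + 213.47.0.0/16 (H3) depth=16
  + 213.47.242.208/28 (H1) depth=28
  + 208.0.0.0/5 (H1) depth=5
  + 0.0.0.0/0 (H3) depth=0
  - 213.47.0.0/16 clear@16
  + 56.7.104.0/24 (H3) depth=24
  + 56.0.0.0/12 (H1) depth=12
  Q 77.237.43.33: descend 0 ; hops seen [H3] ; pick H3
  Q 56.0.0.0: descend 0011100000000 ; hops seen [H3,H1] ; pick H1
  Q 211.44.95.199: descend 11010 ; hops seen [H3,H1] ; pick H1
  Q 208.0.1.245: descend 11010 ; hops seen [H3,H1] ; pick H1
  Q 56.0.0.119: descend 0011100000000 ; hops seen [H3,H1] ; pick H1
  Q 213.47.242.210: descend 1101010100101111111100101101 ; hops seen [H3,H1,H1] ; pick H1
  + 213.47.242.216/32 (H2) depth=32
  + 212.0.0.0/6 (H0) depth=6
  + 0.0.0.0/0 (H2) depth=0
  + 213.46.0.0/15 (H2) depth=15
  Q 7.143.32.154: descend 00 ; hops seen [H2] ; pick H2
  - 213.46.0.0/15 clear@15
  - 213.47.242.216/32 clear@32
  Q 213.47.242.208: descend 1101010100101111111100101101 ; hops seen [H2,H1,H0,H1] ; pick H1
  + 213.47.242.216/32 (H3) depth=32
  Q 208.0.0.10: descend 11010 ; hops seen [H2,H1] ; pick H1
  + 213.47.0.0/16 (H1) depth=16
  + 213.32.0.0/12 (H2) depth=12
  Q 213.47.0.34: descend 1101010100101111 ; hops seen [H2,H1,H0,H2,H1] ; pick H1
  Q 56.7.104.4: descend 001110000000011101101000 ; hops seen [H2,H1,H3] ; pick H3
  - 213.47.0.0/16 clear@16
  + 56.6.0.0/15 (H0) depth=15

== LOOKUPS ==
["H3","H1","H1","H1","H1","H1","H2","H1","H1","H1","H3"]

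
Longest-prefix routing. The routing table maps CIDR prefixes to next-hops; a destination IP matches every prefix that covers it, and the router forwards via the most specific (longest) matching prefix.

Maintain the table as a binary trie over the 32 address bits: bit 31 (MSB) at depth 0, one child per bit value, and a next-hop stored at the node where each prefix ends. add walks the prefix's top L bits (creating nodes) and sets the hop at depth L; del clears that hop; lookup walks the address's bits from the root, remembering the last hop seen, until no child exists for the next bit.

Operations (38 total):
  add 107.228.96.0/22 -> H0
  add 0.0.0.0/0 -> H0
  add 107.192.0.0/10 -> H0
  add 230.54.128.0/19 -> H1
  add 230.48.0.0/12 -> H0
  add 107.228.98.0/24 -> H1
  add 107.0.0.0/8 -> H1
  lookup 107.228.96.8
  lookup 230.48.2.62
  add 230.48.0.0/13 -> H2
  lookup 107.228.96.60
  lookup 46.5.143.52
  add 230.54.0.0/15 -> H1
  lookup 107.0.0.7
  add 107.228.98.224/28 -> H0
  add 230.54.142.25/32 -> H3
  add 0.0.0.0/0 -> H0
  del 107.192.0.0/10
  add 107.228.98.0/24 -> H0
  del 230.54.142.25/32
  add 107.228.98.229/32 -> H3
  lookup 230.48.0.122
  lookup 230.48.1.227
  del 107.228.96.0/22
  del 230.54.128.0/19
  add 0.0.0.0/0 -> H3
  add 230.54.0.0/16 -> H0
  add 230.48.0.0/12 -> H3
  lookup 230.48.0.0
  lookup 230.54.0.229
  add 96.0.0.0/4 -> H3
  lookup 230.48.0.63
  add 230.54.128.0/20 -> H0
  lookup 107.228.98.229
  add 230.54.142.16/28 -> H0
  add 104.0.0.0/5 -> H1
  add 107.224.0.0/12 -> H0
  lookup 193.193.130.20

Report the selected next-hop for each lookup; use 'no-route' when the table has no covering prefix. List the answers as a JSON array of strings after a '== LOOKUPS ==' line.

Process each operation:
  + 107.228.96.0/22 (H0) depth=22
  + 0.0.0.0/0 (H0) depth=0
  + 107.192.0.0/10 (H0) depth=10
  + 230.54.128.0/19 (H1) depth=19
  + 230.48.0.0/12 (H0) depth=12
  + 107.228.98.0/24 (H1) depth=24
  + 107.0.0.0/8 (H1) depth=8
  lookup 107.228.96.8: bits 0110101111100100011000 walk d0:H0→d1:-→d2:-→d3:-→d4:-→d5:-→d6:-→d7:-→d8:H1→d9:-→d10:H0→d11:-→d12:-→d13:-→d14:-→d15:-→d16:-→d17:-→d18:-→d19:-→d20:-→d21:-→d22:H0 -> H0
  lookup 230.48.2.62: bits 1110011000110 walk d0:H0→d1:-→d2:-→d3:-→d4:-→d5:-→d6:-→d7:-→d8:-→d9:-→d10:-→d11:-→d12:H0→d13:- -> H0
  + 230.48.0.0/13 (H2) depth=13
  lookup 107.228.96.60: bits 0110101111100100011000 walk d0:H0→d1:-→d2:-→d3:-→d4:-→d5:-→d6:-→d7:-→d8:H1→d9:-→d10:H0→d11:-→d12:-→d13:-→d14:-→d15:-→d16:-→d17:-→d18:-→d19:-→d20:-→d21:-→d22:H0 -> H0
  lookup 46.5.143.52: bits 0 walk d0:H0→d1:- -> H0
  + 230.54.0.0/15 (H1) depth=15
  lookup 107.0.0.7: bits 01101011 walk d0:H0→d1:-→d2:-→d3:-→d4:-→d5:-→d6:-→d7:-→d8:H1 -> H1
  + 107.228.98.224/28 (H0) depth=28
  + 230.54.142.25/32 (H3) depth=32
  + 0.0.0.0/0 (H0) depth=0
  - 107.192.0.0/10 clear@10
  + 107.228.98.0/24 (H0) depth=24
  - 230.54.142.25/32 clear@32
  + 107.228.98.229/32 (H3) depth=32
  lookup 230.48.0.122: bits 1110011000110 walk d0:H0→d1:-→d2:-→d3:-→d4:-→d5:-→d6:-→d7:-→d8:-→d9:-→d10:-→d11:-→d12:H0→d13:H2 -> H2
  lookup 230.48.1.227: bits 1110011000110 walk d0:H0→d1:-→d2:-→d3:-→d4:-→d5:-→d6:-→d7:-→d8:-→d9:-→d10:-→d11:-→d12:H0→d13:H2 -> H2
  - 107.228.96.0/22 clear@22
  - 230.54.128.0/19 clear@19
  + 0.0.0.0/0 (H3) depth=0
  + 230.54.0.0/16 (H0) depth=16
  + 230.48.0.0/12 (H3) depth=12
  lookup 230.48.0.0: bits 1110011000110 walk d0:H3→d1:-→d2:-→d3:-→d4:-→d5:-→d6:-→d7:-→d8:-→d9:-→d10:-→d11:-→d12:H3→d13:H2 -> H2
  lookup 230.54.0.229: bits 1110011000110110 walk d0:H3→d1:-→d2:-→d3:-→d4:-→d5:-→d6:-→d7:-→d8:-→d9:-→d10:-→d11:-→d12:H3→d13:H2→d14:-→d15:H1→d16:H0 -> H0
  + 96.0.0.0/4 (H3) depth=4
  lookup 230.48.0.63: bits 1110011000110 walk d0:H3→d1:-→d2:-→d3:-→d4:-→d5:-→d6:-→d7:-→d8:-→d9:-→d10:-→d11:-→d12:H3→d13:H2 -> H2
  + 230.54.128.0/20 (H0) depth=20
  lookup 107.228.98.229: bits 01101011111001000110001011100101 walk d0:H3→d1:-→d2:-→d3:-→d4:H3→d5:-→d6:-→d7:-→d8:H1→d9:-→d10:-→d11:-→d12:-→d13:-→d14:-→d15:-→d16:-→d17:-→d18:-→d19:-→d20:-→d21:-→d22:-→d23:-→d24:H0→d25:-→d26:-→d27:-→d28:H0→d29:-→d30:-→d31:-→d32:H3 -> H3
  + 230.54.142.16/28 (H0) depth=28
  + 104.0.0.0/5 (H1) depth=5
  + 107.224.0.0/12 (H0) depth=12
  lookup 193.193.130.20: bits 11 walk d0:H3→d1:-→d2:- -> H3

== LOOKUPS ==
["H0","H0","H0","H0","H1","H2","H2","H2","H0","H2","H3","H3"]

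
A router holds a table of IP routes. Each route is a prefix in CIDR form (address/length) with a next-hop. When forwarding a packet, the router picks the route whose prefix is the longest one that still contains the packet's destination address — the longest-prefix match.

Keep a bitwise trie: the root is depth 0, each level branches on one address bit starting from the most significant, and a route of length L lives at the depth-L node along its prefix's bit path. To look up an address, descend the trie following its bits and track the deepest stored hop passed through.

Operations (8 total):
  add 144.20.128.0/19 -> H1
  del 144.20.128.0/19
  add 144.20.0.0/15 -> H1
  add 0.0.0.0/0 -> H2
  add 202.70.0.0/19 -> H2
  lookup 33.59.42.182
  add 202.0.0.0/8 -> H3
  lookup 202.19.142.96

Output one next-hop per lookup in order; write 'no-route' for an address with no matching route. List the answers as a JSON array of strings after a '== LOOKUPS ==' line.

Apply in order:
  add 144.20.128.0/19 -> H1 at depth 19
  - 144.20.128.0/19 clear@19
  add 144.20.0.0/15 -> H1 at depth 15
  add 0.0.0.0/0 -> H2 at depth 0
  add 202.70.0.0/19 -> H2 at depth 19
  ? 33.59.42.182  path d0:H2  best=H2
  add 202.0.0.0/8 -> H3 at depth 8
  ? 202.19.142.96  path d0:H2→d1:-→d2:-→d3:-→d4:-→d5:-→d6:-→d7:-→d8:H3→d9:-  best=H3

== LOOKUPS ==
["H2","H3"]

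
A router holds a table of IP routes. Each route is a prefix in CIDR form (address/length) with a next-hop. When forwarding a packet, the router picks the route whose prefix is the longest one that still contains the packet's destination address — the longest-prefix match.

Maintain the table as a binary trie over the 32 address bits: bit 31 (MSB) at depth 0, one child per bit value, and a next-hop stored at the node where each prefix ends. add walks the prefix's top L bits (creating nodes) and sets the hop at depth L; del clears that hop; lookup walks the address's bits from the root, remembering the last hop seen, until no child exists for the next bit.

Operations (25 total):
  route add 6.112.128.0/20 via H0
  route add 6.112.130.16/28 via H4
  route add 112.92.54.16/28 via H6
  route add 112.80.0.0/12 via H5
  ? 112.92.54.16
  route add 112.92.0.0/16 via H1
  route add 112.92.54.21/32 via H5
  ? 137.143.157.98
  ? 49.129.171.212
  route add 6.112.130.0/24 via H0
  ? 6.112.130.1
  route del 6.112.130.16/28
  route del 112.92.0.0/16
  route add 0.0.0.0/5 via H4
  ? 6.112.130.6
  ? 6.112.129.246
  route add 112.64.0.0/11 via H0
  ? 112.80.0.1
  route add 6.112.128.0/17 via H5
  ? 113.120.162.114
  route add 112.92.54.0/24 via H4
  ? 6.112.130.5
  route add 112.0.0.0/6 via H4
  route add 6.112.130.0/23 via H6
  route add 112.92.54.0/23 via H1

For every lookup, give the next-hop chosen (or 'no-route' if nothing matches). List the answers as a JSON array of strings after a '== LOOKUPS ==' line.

Apply in order:
  add 6.112.128.0/20 -> H0 at depth 20
  add 6.112.130.16/28 -> H4 at depth 28
  add 112.92.54.16/28 -> H6 at depth 28
  add 112.80.0.0/12 -> H5 at depth 12
  ? 112.92.54.16  path d0:-→d1:-→d2:-→d3:-→d4:-→d5:-→d6:-→d7:-→d8:-→d9:-→d10:-→d11:-→d12:H5→d13:-→d14:-→d15:-→d16:-→d17:-→d18:-→d19:-→d20:-→d21:-→d22:-→d23:-→d24:-→d25:-→d26:-→d27:-→d28:H6  best=H6
  add 112.92.0.0/16 -> H1 at depth 16
  add 112.92.54.21/32 -> H5 at depth 32
  ? 137.143.157.98  path d0:-  best=no-route
  ? 49.129.171.212  path d0:-→d1:-→d2:-  best=no-route
  add 6.112.130.0/24 -> H0 at depth 24
  ? 6.112.130.1  path d0:-→d1:-→d2:-→d3:-→d4:-→d5:-→d6:-→d7:-→d8:-→d9:-→d10:-→d11:-→d12:-→d13:-→d14:-→d15:-→d16:-→d17:-→d18:-→d19:-→d20:H0→d21:-→d22:-→d23:-→d24:H0→d25:-→d26:-→d27:-  best=H0
  - 6.112.130.16/28 clear@28
  - 112.92.0.0/16 clear@16
  add 0.0.0.0/5 -> H4 at depth 5
  ? 6.112.130.6  path d0:-→d1:-→d2:-→d3:-→d4:-→d5:H4→d6:-→d7:-→d8:-→d9:-→d10:-→d11:-→d12:-→d13:-→d14:-→d15:-→d16:-→d17:-→d18:-→d19:-→d20:H0→d21:-→d22:-→d23:-→d24:H0→d25:-→d26:-→d27:-  best=H0
  ? 6.112.129.246  path d0:-→d1:-→d2:-→d3:-→d4:-→d5:H4→d6:-→d7:-→d8:-→d9:-→d10:-→d11:-→d12:-→d13:-→d14:-→d15:-→d16:-→d17:-→d18:-→d19:-→d20:H0→d21:-→d22:-  best=H0
  add 112.64.0.0/11 -> H0 at depth 11
  ? 112.80.0.1  path d0:-→d1:-→d2:-→d3:-→d4:-→d5:-→d6:-→d7:-→d8:-→d9:-→d10:-→d11:H0→d12:H5  best=H5
  add 6.112.128.0/17 -> H5 at depth 17
  ? 113.120.162.114  path d0:-→d1:-→d2:-→d3:-→d4:-→d5:-→d6:-→d7:-  best=no-route
  add 112.92.54.0/24 -> H4 at depth 24
  ? 6.112.130.5  path d0:-→d1:-→d2:-→d3:-→d4:-→d5:H4→d6:-→d7:-→d8:-→d9:-→d10:-→d11:-→d12:-→d13:-→d14:-→d15:-→d16:-→d17:H5→d18:-→d19:-→d20:H0→d21:-→d22:-→d23:-→d24:H0→d25:-→d26:-→d27:-  best=H0
  add 112.0.0.0/6 -> H4 at depth 6
  add 6.112.130.0/23 -> H6 at depth 23
  add 112.92.54.0/23 -> H1 at depth 23

== LOOKUPS ==
["H6","no-route","no-route","H0","H0","H0","H5","no-route","H0"]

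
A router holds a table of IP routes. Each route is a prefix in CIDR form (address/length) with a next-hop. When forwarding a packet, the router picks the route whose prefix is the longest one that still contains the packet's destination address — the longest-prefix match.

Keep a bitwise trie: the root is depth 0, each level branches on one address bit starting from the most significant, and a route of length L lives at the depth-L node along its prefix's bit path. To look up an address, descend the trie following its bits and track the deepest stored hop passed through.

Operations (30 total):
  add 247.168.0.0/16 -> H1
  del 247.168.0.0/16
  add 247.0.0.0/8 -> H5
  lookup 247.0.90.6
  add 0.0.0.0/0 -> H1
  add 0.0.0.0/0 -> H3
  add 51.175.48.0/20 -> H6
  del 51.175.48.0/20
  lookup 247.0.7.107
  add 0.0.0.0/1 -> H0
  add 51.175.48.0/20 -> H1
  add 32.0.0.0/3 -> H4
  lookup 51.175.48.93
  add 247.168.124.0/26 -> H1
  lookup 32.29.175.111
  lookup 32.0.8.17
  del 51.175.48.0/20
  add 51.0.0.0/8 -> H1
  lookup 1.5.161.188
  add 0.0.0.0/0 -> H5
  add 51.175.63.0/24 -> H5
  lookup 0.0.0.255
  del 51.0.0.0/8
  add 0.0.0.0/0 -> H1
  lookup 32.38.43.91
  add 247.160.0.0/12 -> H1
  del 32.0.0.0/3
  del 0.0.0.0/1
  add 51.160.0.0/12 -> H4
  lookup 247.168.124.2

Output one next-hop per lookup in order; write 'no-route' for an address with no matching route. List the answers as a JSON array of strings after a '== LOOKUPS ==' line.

Process each operation:
  + 247.168.0.0/16 (H1) depth=16
  - 247.168.0.0/16 clear@16
  + 247.0.0.0/8 (H5) depth=8
  lookup 247.0.90.6: bits 11110111 walk d0:-→d1:-→d2:-→d3:-→d4:-→d5:-→d6:-→d7:-→d8:H5 -> H5
  + 0.0.0.0/0 (H1) depth=0
  + 0.0.0.0/0 (H3) depth=0
  + 51.175.48.0/20 (H6) depth=20
  - 51.175.48.0/20 clear@20
  lookup 247.0.7.107: bits 11110111 walk d0:H3→d1:-→d2:-→d3:-→d4:-→d5:-→d6:-→d7:-→d8:H5 -> H5
  + 0.0.0.0/1 (H0) depth=1
  + 51.175.48.0/20 (H1) depth=20
  + 32.0.0.0/3 (H4) depth=3
  lookup 51.175.48.93: bits 00110011101011110011 walk d0:H3→d1:H0→d2:-→d3:H4→d4:-→d5:-→d6:-→d7:-→d8:-→d9:-→d10:-→d11:-→d12:-→d13:-→d14:-→d15:-→d16:-→d17:-→d18:-→d19:-→d20:H1 -> H1
  + 247.168.124.0/26 (H1) depth=26
  lookup 32.29.175.111: bits 001 walk d0:H3→d1:H0→d2:-→d3:H4 -> H4
  lookup 32.0.8.17: bits 001 walk d0:H3→d1:H0→d2:-→d3:H4 -> H4
  - 51.175.48.0/20 clear@20
  + 51.0.0.0/8 (H1) depth=8
  lookup 1.5.161.188: bits 00 walk d0:H3→d1:H0→d2:- -> H0
  + 0.0.0.0/0 (H5) depth=0
  + 51.175.63.0/24 (H5) depth=24
  lookup 0.0.0.255: bits 00 walk d0:H5→d1:H0→d2:- -> H0
  - 51.0.0.0/8 clear@8
  + 0.0.0.0/0 (H1) depth=0
  lookup 32.38.43.91: bits 001 walk d0:H1→d1:H0→d2:-→d3:H4 -> H4
  + 247.160.0.0/12 (H1) depth=12
  - 32.0.0.0/3 clear@3
  - 0.0.0.0/1 clear@1
  + 51.160.0.0/12 (H4) depth=12
  lookup 247.168.124.2: bits 11110111101010000111110000 walk d0:H1→d1:-→d2:-→d3:-→d4:-→d5:-→d6:-→d7:-→d8:H5→d9:-→d10:-→d11:-→d12:H1→d13:-→d14:-→d15:-→d16:-→d17:-→d18:-→d19:-→d20:-→d21:-→d22:-→d23:-→d24:-→d25:-→d26:H1 -> H1

== LOOKUPS ==
["H5","H5","H1","H4","H4","H0","H0","H4","H1"]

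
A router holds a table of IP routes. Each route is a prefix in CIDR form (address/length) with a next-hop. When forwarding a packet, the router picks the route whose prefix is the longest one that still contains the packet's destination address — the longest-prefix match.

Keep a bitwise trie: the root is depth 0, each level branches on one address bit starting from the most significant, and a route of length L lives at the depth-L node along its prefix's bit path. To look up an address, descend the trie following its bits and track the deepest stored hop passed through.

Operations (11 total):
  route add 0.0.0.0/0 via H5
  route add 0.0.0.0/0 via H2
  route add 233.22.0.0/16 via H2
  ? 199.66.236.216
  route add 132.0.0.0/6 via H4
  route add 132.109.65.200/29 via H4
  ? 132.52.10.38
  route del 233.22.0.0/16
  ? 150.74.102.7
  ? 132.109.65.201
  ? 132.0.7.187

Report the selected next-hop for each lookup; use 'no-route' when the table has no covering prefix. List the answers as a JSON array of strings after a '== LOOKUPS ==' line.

Process each operation:
  add 0.0.0.0/0 -> H5 at depth 0
  add 0.0.0.0/0 -> H2 at depth 0
  add 233.22.0.0/16 -> H2 at depth 16
  Q 199.66.236.216: descend 11 ; hops seen [H2] ; pick H2
  add 132.0.0.0/6 -> H4 at depth 6
  add 132.109.65.200/29 -> H4 at depth 29
  Q 132.52.10.38: descend 100001000 ; hops seen [H2,H4] ; pick H4
  del 233.22.0.0/16 (clear depth 16)
  Q 150.74.102.7: descend 100 ; hops seen [H2] ; pick H2
  Q 132.109.65.201: descend 10000100011011010100000111001 ; hops seen [H2,H4,H4] ; pick H4
  Q 132.0.7.187: descend 100001000 ; hops seen [H2,H4] ; pick H4

== LOOKUPS ==
["H2","H4","H2","H4","H4"]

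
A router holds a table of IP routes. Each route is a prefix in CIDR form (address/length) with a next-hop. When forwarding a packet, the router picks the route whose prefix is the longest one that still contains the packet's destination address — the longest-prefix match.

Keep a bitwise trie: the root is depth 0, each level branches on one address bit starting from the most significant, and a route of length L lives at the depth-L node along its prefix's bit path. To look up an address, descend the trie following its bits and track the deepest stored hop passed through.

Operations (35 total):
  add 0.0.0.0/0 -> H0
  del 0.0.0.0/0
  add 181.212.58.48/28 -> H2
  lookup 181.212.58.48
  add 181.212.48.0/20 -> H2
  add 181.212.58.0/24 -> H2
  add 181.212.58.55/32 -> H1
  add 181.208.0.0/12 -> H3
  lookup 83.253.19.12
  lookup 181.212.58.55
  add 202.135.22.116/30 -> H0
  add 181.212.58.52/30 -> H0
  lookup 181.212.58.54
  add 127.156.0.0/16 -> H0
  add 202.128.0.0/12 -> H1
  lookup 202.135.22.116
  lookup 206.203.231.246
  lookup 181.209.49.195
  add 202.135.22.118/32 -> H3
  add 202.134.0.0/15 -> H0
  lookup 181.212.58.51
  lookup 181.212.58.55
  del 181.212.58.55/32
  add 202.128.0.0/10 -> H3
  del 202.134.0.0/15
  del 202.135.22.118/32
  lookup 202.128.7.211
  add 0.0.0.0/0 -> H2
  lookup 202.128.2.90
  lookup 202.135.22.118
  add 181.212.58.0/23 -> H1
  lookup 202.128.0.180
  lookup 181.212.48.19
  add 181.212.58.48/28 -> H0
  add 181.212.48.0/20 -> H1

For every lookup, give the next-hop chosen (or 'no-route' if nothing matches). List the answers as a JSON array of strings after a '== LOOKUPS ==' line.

Apply in order:
  add 0.0.0.0/0 -> H0 at depth 0
  del 0.0.0.0/0 (clear depth 0)
  add 181.212.58.48/28 -> H2 at depth 28
  ? 181.212.58.48  path d0:-→d1:-→d2:-→d3:-→d4:-→d5:-→d6:-→d7:-→d8:-→d9:-→d10:-→d11:-→d12:-→d13:-→d14:-→d15:-→d16:-→d17:-→d18:-→d19:-→d20:-→d21:-→d22:-→d23:-→d24:-→d25:-→d26:-→d27:-→d28:H2  best=H2
  add 181.212.48.0/20 -> H2 at depth 20
  add 181.212.58.0/24 -> H2 at depth 24
  add 181.212.58.55/32 -> H1 at depth 32
  add 181.208.0.0/12 -> H3 at depth 12
  ? 83.253.19.12  path d0:-  best=no-route
  ? 181.212.58.55  path d0:-→d1:-→d2:-→d3:-→d4:-→d5:-→d6:-→d7:-→d8:-→d9:-→d10:-→d11:-→d12:H3→d13:-→d14:-→d15:-→d16:-→d17:-→d18:-→d19:-→d20:H2→d21:-→d22:-→d23:-→d24:H2→d25:-→d26:-→d27:-→d28:H2→d29:-→d30:-→d31:-→d32:H1  best=H1
  add 202.135.22.116/30 -> H0 at depth 30
  add 181.212.58.52/30 -> H0 at depth 30
  ? 181.212.58.54  path d0:-→d1:-→d2:-→d3:-→d4:-→d5:-→d6:-→d7:-→d8:-→d9:-→d10:-→d11:-→d12:H3→d13:-→d14:-→d15:-→d16:-→d17:-→d18:-→d19:-→d20:H2→d21:-→d22:-→d23:-→d24:H2→d25:-→d26:-→d27:-→d28:H2→d29:-→d30:H0→d31:-  best=H0
  add 127.156.0.0/16 -> H0 at depth 16
  add 202.128.0.0/12 -> H1 at depth 12
  ? 202.135.22.116  path d0:-→d1:-→d2:-→d3:-→d4:-→d5:-→d6:-→d7:-→d8:-→d9:-→d10:-→d11:-→d12:H1→d13:-→d14:-→d15:-→d16:-→d17:-→d18:-→d19:-→d20:-→d21:-→d22:-→d23:-→d24:-→d25:-→d26:-→d27:-→d28:-→d29:-→d30:H0  best=H0
  ? 206.203.231.246  path d0:-→d1:-→d2:-→d3:-→d4:-→d5:-  best=no-route
  ? 181.209.49.195  path d0:-→d1:-→d2:-→d3:-→d4:-→d5:-→d6:-→d7:-→d8:-→d9:-→d10:-→d11:-→d12:H3→d13:-  best=H3
  add 202.135.22.118/32 -> H3 at depth 32
  add 202.134.0.0/15 -> H0 at depth 15
  ? 181.212.58.51  path d0:-→d1:-→d2:-→d3:-→d4:-→d5:-→d6:-→d7:-→d8:-→d9:-→d10:-→d11:-→d12:H3→d13:-→d14:-→d15:-→d16:-→d17:-→d18:-→d19:-→d20:H2→d21:-→d22:-→d23:-→d24:H2→d25:-→d26:-→d27:-→d28:H2→d29:-  best=H2
  ? 181.212.58.55  path d0:-→d1:-→d2:-→d3:-→d4:-→d5:-→d6:-→d7:-→d8:-→d9:-→d10:-→d11:-→d12:H3→d13:-→d14:-→d15:-→d16:-→d17:-→d18:-→d19:-→d20:H2→d21:-→d22:-→d23:-→d24:H2→d25:-→d26:-→d27:-→d28:H2→d29:-→d30:H0→d31:-→d32:H1  best=H1
  del 181.212.58.55/32 (clear depth 32)
  add 202.128.0.0/10 -> H3 at depth 10
  del 202.134.0.0/15 (clear depth 15)
  del 202.135.22.118/32 (clear depth 32)
  ? 202.128.7.211  path d0:-→d1:-→d2:-→d3:-→d4:-→d5:-→d6:-→d7:-→d8:-→d9:-→d10:H3→d11:-→d12:H1→d13:-  best=H1
  add 0.0.0.0/0 -> H2 at depth 0
  ? 202.128.2.90  path d0:H2→d1:-→d2:-→d3:-→d4:-→d5:-→d6:-→d7:-→d8:-→d9:-→d10:H3→d11:-→d12:H1→d13:-  best=H1
  ? 202.135.22.118  path d0:H2→d1:-→d2:-→d3:-→d4:-→d5:-→d6:-→d7:-→d8:-→d9:-→d10:H3→d11:-→d12:H1→d13:-→d14:-→d15:-→d16:-→d17:-→d18:-→d19:-→d20:-→d21:-→d22:-→d23:-→d24:-→d25:-→d26:-→d27:-→d28:-→d29:-→d30:H0→d31:-→d32:-  best=H0
  add 181.212.58.0/23 -> H1 at depth 23
  ? 202.128.0.180  path d0:H2→d1:-→d2:-→d3:-→d4:-→d5:-→d6:-→d7:-→d8:-→d9:-→d10:H3→d11:-→d12:H1→d13:-  best=H1
  ? 181.212.48.19  path d0:H2→d1:-→d2:-→d3:-→d4:-→d5:-→d6:-→d7:-→d8:-→d9:-→d10:-→d11:-→d12:H3→d13:-→d14:-→d15:-→d16:-→d17:-→d18:-→d19:-→d20:H2  best=H2
  add 181.212.58.48/28 -> H0 at depth 28
  add 181.212.48.0/20 -> H1 at depth 20

== LOOKUPS ==
["H2","no-route","H1","H0","H0","no-route","H3","H2","H1","H1","H1","H0","H1","H2"]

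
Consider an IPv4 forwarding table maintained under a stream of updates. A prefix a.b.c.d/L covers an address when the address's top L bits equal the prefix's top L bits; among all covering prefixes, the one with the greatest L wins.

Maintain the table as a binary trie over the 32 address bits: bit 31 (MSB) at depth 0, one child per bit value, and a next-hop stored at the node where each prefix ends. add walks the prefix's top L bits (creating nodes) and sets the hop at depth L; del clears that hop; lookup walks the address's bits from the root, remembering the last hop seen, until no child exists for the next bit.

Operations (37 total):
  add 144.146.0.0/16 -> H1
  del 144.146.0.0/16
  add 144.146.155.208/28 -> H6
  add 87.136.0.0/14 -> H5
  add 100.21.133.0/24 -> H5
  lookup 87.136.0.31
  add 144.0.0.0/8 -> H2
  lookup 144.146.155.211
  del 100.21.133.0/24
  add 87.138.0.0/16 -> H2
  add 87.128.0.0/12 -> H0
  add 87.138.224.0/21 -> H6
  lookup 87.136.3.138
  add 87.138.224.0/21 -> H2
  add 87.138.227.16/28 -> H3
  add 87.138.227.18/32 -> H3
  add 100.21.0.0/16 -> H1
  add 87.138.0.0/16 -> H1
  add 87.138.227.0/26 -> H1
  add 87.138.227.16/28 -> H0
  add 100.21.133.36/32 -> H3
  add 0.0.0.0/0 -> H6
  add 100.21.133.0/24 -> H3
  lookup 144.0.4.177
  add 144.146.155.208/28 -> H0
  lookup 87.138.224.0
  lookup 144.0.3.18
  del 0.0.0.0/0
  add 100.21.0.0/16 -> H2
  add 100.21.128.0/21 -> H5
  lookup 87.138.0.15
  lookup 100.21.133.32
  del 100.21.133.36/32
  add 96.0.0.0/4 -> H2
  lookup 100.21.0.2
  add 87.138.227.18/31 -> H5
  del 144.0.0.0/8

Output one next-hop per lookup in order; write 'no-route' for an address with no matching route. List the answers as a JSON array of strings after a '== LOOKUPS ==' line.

Trace:
  add 144.146.0.0/16 -> H1 at depth 16
  - 144.146.0.0/16 clear@16
  add 144.146.155.208/28 -> H6 at depth 28
  add 87.136.0.0/14 -> H5 at depth 14
  add 100.21.133.0/24 -> H5 at depth 24
  Q 87.136.0.31: descend 01010111100010 ; hops seen [H5] ; pick H5
  add 144.0.0.0/8 -> H2 at depth 8
  Q 144.146.155.211: descend 1001000010010010100110111101 ; hops seen [H2,H6] ; pick H6
  - 100.21.133.0/24 clear@24
  add 87.138.0.0/16 -> H2 at depth 16
  add 87.128.0.0/12 -> H0 at depth 12
  add 87.138.224.0/21 -> H6 at depth 21
  Q 87.136.3.138: descend 01010111100010 ; hops seen [H0,H5] ; pick H5
  add 87.138.224.0/21 -> H2 at depth 21
  add 87.138.227.16/28 -> H3 at depth 28
  add 87.138.227.18/32 -> H3 at depth 32
  add 100.21.0.0/16 -> H1 at depth 16
  add 87.138.0.0/16 -> H1 at depth 16
  add 87.138.227.0/26 -> H1 at depth 26
  add 87.138.227.16/28 -> H0 at depth 28
  add 100.21.133.36/32 -> H3 at depth 32
  add 0.0.0.0/0 -> H6 at depth 0
  add 100.21.133.0/24 -> H3 at depth 24
  Q 144.0.4.177: descend 10010000 ; hops seen [H6,H2] ; pick H2
  add 144.146.155.208/28 -> H0 at depth 28
  Q 87.138.224.0: descend 0101011110001010111000 ; hops seen [H6,H0,H5,H1,H2] ; pick H2
  Q 144.0.3.18: descend 10010000 ; hops seen [H6,H2] ; pick H2
  - 0.0.0.0/0 clear@0
  add 100.21.0.0/16 -> H2 at depth 16
  add 100.21.128.0/21 -> H5 at depth 21
  Q 87.138.0.15: descend 0101011110001010 ; hops seen [H0,H5,H1] ; pick H1
  Q 100.21.133.32: descend 01100100000101011000010100100 ; hops seen [H2,H5,H3] ; pick H3
  - 100.21.133.36/32 clear@32
  add 96.0.0.0/4 -> H2 at depth 4
  Q 100.21.0.2: descend 0110010000010101 ; hops seen [H2,H2] ; pick H2
  add 87.138.227.18/31 -> H5 at depth 31
  - 144.0.0.0/8 clear@8

== LOOKUPS ==
["H5","H6","H5","H2","H2","H2","H1","H3","H2"]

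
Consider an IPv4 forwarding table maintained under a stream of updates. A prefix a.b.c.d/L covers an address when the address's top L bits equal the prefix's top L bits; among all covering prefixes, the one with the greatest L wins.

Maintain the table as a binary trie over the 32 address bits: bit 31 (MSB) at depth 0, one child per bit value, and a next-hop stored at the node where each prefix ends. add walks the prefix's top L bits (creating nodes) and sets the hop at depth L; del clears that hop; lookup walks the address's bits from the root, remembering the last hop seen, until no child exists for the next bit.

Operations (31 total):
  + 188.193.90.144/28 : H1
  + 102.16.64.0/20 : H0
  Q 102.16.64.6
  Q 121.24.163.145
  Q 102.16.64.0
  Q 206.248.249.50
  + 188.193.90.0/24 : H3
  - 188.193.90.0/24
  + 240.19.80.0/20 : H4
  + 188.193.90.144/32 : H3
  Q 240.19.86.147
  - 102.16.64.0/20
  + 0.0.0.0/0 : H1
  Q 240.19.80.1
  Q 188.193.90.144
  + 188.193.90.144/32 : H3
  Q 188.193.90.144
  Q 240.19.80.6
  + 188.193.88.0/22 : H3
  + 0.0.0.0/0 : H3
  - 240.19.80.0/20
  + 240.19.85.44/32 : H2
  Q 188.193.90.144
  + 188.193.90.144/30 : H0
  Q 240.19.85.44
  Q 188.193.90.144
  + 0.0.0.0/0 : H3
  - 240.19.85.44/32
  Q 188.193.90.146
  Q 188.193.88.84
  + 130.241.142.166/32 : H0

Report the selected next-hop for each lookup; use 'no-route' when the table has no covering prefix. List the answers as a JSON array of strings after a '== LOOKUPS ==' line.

Process each operation:
  add 188.193.90.144/28 -> H1 at depth 28
  add 102.16.64.0/20 -> H0 at depth 20
  Q 102.16.64.6: descend 01100110000100000100 ; hops seen [H0] ; pick H0
  Q 121.24.163.145: descend 011 ; hops seen [∅] ; pick no-route
  Q 102.16.64.0: descend 01100110000100000100 ; hops seen [H0] ; pick H0
  Q 206.248.249.50: descend 1 ; hops seen [∅] ; pick no-route
  add 188.193.90.0/24 -> H3 at depth 24
  del 188.193.90.0/24 (clear depth 24)
  add 240.19.80.0/20 -> H4 at depth 20
  add 188.193.90.144/32 -> H3 at depth 32
  Q 240.19.86.147: descend 11110000000100110101 ; hops seen [H4] ; pick H4
  del 102.16.64.0/20 (clear depth 20)
  add 0.0.0.0/0 -> H1 at depth 0
  Q 240.19.80.1: descend 11110000000100110101 ; hops seen [H1,H4] ; pick H4
  Q 188.193.90.144: descend 10111100110000010101101010010000 ; hops seen [H1,H1,H3] ; pick H3
  add 188.193.90.144/32 -> H3 at depth 32
  Q 188.193.90.144: descend 10111100110000010101101010010000 ; hops seen [H1,H1,H3] ; pick H3
  Q 240.19.80.6: descend 11110000000100110101 ; hops seen [H1,H4] ; pick H4
  add 188.193.88.0/22 -> H3 at depth 22
  add 0.0.0.0/0 -> H3 at depth 0
  del 240.19.80.0/20 (clear depth 20)
  add 240.19.85.44/32 -> H2 at depth 32
  Q 188.193.90.144: descend 10111100110000010101101010010000 ; hops seen [H3,H3,H1,H3] ; pick H3
  add 188.193.90.144/30 -> H0 at depth 30
  Q 240.19.85.44: descend 11110000000100110101010100101100 ; hops seen [H3,H2] ; pick H2
  Q 188.193.90.144: descend 10111100110000010101101010010000 ; hops seen [H3,H3,H1,H0,H3] ; pick H3
  add 0.0.0.0/0 -> H3 at depth 0
  del 240.19.85.44/32 (clear depth 32)
  Q 188.193.90.146: descend 101111001100000101011010100100 ; hops seen [H3,H3,H1,H0] ; pick H0
  Q 188.193.88.84: descend 1011110011000001010110 ; hops seen [H3,H3] ; pick H3
  add 130.241.142.166/32 -> H0 at depth 32

== LOOKUPS ==
["H0","no-route","H0","no-route","H4","H4","H3","H3","H4","H3","H2","H3","H0","H3"]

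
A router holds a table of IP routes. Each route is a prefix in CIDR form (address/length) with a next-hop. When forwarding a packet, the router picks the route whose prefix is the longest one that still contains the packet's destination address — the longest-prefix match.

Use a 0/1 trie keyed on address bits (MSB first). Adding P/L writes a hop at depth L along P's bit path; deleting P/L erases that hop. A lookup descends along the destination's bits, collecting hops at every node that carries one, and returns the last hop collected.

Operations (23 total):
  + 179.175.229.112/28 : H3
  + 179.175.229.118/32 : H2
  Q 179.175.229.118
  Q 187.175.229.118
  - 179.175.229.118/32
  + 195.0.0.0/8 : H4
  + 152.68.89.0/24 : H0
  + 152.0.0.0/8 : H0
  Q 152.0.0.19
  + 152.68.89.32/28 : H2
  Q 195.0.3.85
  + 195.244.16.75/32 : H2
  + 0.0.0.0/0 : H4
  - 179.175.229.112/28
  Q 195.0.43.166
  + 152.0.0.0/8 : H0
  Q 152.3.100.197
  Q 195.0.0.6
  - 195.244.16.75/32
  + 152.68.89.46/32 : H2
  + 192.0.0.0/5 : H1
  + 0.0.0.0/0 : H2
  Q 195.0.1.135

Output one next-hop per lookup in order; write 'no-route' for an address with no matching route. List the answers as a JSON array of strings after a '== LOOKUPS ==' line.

Apply in order:
  + 179.175.229.112/28 (H3) depth=28
  + 179.175.229.118/32 (H2) depth=32
  ? 179.175.229.118  path d0:-→d1:-→d2:-→d3:-→d4:-→d5:-→d6:-→d7:-→d8:-→d9:-→d10:-→d11:-→d12:-→d13:-→d14:-→d15:-→d16:-→d17:-→d18:-→d19:-→d20:-→d21:-→d22:-→d23:-→d24:-→d25:-→d26:-→d27:-→d28:H3→d29:-→d30:-→d31:-→d32:H2  best=H2
  ? 187.175.229.118  path d0:-→d1:-→d2:-→d3:-→d4:-  best=no-route
  del 179.175.229.118/32 (clear depth 32)
  + 195.0.0.0/8 (H4) depth=8
  + 152.68.89.0/24 (H0) depth=24
  + 152.0.0.0/8 (H0) depth=8
  ? 152.0.0.19  path d0:-→d1:-→d2:-→d3:-→d4:-→d5:-→d6:-→d7:-→d8:H0→d9:-  best=H0
  + 152.68.89.32/28 (H2) depth=28
  ? 195.0.3.85  path d0:-→d1:-→d2:-→d3:-→d4:-→d5:-→d6:-→d7:-→d8:H4  best=H4
  + 195.244.16.75/32 (H2) depth=32
  + 0.0.0.0/0 (H4) depth=0
  del 179.175.229.112/28 (clear depth 28)
  ? 195.0.43.166  path d0:H4→d1:-→d2:-→d3:-→d4:-→d5:-→d6:-→d7:-→d8:H4  best=H4
  + 152.0.0.0/8 (H0) depth=8
  ? 152.3.100.197  path d0:H4→d1:-→d2:-→d3:-→d4:-→d5:-→d6:-→d7:-→d8:H0→d9:-  best=H0
  ? 195.0.0.6  path d0:H4→d1:-→d2:-→d3:-→d4:-→d5:-→d6:-→d7:-→d8:H4  best=H4
  del 195.244.16.75/32 (clear depth 32)
  + 152.68.89.46/32 (H2) depth=32
  + 192.0.0.0/5 (H1) depth=5
  + 0.0.0.0/0 (H2) depth=0
  ? 195.0.1.135  path d0:H2→d1:-→d2:-→d3:-→d4:-→d5:H1→d6:-→d7:-→d8:H4  best=H4

== LOOKUPS ==
["H2","no-route","H0","H4","H4","H0","H4","H4"]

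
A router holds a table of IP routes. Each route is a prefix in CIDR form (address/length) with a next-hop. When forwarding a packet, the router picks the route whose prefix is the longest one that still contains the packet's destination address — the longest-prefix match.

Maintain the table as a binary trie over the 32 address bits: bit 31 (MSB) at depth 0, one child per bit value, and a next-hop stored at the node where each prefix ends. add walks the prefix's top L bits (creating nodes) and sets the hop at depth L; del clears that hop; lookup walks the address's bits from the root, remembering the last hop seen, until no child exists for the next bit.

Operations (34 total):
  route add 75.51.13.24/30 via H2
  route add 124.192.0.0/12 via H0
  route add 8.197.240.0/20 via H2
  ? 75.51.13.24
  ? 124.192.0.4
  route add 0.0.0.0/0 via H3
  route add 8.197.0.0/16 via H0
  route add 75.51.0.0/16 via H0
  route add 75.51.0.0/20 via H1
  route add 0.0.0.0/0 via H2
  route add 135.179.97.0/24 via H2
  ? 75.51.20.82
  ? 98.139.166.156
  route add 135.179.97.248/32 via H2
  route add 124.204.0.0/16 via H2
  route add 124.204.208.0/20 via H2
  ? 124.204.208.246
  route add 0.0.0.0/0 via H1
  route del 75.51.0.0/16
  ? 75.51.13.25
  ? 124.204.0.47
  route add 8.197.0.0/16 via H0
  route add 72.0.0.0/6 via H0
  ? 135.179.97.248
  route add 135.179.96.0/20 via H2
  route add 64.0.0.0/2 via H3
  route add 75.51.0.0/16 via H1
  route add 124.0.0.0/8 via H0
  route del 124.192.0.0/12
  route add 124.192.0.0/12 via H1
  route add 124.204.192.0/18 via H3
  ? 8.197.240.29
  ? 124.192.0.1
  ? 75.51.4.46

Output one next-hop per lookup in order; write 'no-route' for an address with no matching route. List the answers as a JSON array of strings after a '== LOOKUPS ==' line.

Process each operation:
  + 75.51.13.24/30 (H2) depth=30
  + 124.192.0.0/12 (H0) depth=12
  + 8.197.240.0/20 (H2) depth=20
  Q 75.51.13.24: descend 010010110011001100001101000110 ; hops seen [H2] ; pick H2
  Q 124.192.0.4: descend 011111001100 ; hops seen [H0] ; pick H0
  + 0.0.0.0/0 (H3) depth=0
  + 8.197.0.0/16 (H0) depth=16
  + 75.51.0.0/16 (H0) depth=16
  + 75.51.0.0/20 (H1) depth=20
  + 0.0.0.0/0 (H2) depth=0
  + 135.179.97.0/24 (H2) depth=24
  Q 75.51.20.82: descend 0100101100110011000 ; hops seen [H2,H0] ; pick H0
  Q 98.139.166.156: descend 011 ; hops seen [H2] ; pick H2
  + 135.179.97.248/32 (H2) depth=32
  + 124.204.0.0/16 (H2) depth=16
  + 124.204.208.0/20 (H2) depth=20
  Q 124.204.208.246: descend 01111100110011001101 ; hops seen [H2,H0,H2,H2] ; pick H2
  + 0.0.0.0/0 (H1) depth=0
  - 75.51.0.0/16 clear@16
  Q 75.51.13.25: descend 010010110011001100001101000110 ; hops seen [H1,H1,H2] ; pick H2
  Q 124.204.0.47: descend 0111110011001100 ; hops seen [H1,H0,H2] ; pick H2
  + 8.197.0.0/16 (H0) depth=16
  + 72.0.0.0/6 (H0) depth=6
  Q 135.179.97.248: descend 10000111101100110110000111111000 ; hops seen [H1,H2,H2] ; pick H2
  + 135.179.96.0/20 (H2) depth=20
  + 64.0.0.0/2 (H3) depth=2
  + 75.51.0.0/16 (H1) depth=16
  + 124.0.0.0/8 (H0) depth=8
  - 124.192.0.0/12 clear@12
  + 124.192.0.0/12 (H1) depth=12
  + 124.204.192.0/18 (H3) depth=18
  Q 8.197.240.29: descend 00001000110001011111 ; hops seen [H1,H0,H2] ; pick H2
  Q 124.192.0.1: descend 011111001100 ; hops seen [H1,H3,H0,H1] ; pick H1
  Q 75.51.4.46: descend 01001011001100110000 ; hops seen [H1,H3,H0,H1,H1] ; pick H1

== LOOKUPS ==
["H2","H0","H0","H2","H2","H2","H2","H2","H2","H1","H1"]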